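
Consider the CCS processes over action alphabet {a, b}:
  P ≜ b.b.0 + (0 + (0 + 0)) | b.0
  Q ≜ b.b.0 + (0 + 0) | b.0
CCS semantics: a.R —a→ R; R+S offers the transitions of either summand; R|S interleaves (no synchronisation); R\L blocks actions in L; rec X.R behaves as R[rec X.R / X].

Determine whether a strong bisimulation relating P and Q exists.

Reachable graph of P (4 states):
  u0 = b.b.0 + (0 + (0 + 0)) | b.0 :: --b--▸ u1, --b--▸ u2
  u1 = (0 + (0 + 0)) | 0 :: ∅
  u2 = b.0 :: --b--▸ u3
  u3 = 0 :: ∅
Reachable graph of Q (4 states):
  v0 = b.b.0 + (0 + 0) | b.0 :: --b--▸ v1, --b--▸ v2
  v1 = (0 + 0) | 0 :: ∅
  v2 = b.0 :: --b--▸ v3
  v3 = 0 :: ∅
Partition-refinement fixed point:
  B0 = {u0, v0}
  B1 = {u2, v2}
  B2 = {u1, u3, v1, v3}
u0 ∈ B0, v0 ∈ B0 → same block

P ~ Q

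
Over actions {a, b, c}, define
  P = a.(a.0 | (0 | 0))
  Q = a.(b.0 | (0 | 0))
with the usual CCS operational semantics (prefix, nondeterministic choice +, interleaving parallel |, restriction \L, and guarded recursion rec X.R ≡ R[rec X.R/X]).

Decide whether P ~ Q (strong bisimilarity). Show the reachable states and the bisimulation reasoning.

NO

P's transition system — 3 states:
  s0 = a.(a.0 | (0 | 0)) ⊢ -a-> s1
  s1 = a.0 | (0 | 0) ⊢ -a-> s2
  s2 = 0 | (0 | 0) ⊢ deadlocked
Q's transition system — 3 states:
  t0 = a.(b.0 | (0 | 0)) ⊢ -a-> t1
  t1 = b.0 | (0 | 0) ⊢ -b-> t2
  t2 = 0 | (0 | 0) ⊢ deadlocked
Bisimilarity quotient blocks:
  B0 = {s0}
  B1 = {s1}
  B2 = {s2, t2}
  B3 = {t0}
  B4 = {t1}
s0 ∈ B0, t0 ∈ B3 → different blocks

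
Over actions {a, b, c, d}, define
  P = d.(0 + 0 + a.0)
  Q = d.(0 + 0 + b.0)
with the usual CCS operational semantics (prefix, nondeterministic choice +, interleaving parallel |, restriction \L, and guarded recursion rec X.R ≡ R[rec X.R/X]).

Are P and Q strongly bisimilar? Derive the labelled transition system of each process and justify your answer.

NO

LTS(P): 3 reachable states
  m0 = d.(0 + 0 + a.0) ⊢ -d-> m1
  m1 = 0 + 0 + a.0 ⊢ -a-> m2
  m2 = 0 ⊢ (no moves)
LTS(Q): 3 reachable states
  n0 = d.(0 + 0 + b.0) ⊢ -d-> n1
  n1 = 0 + 0 + b.0 ⊢ -b-> n2
  n2 = 0 ⊢ (no moves)
Bisimilarity quotient blocks:
  B0 = {m0}
  B1 = {m1}
  B2 = {m2, n2}
  B3 = {n0}
  B4 = {n1}
m0 ∈ B0, n0 ∈ B3 → different blocks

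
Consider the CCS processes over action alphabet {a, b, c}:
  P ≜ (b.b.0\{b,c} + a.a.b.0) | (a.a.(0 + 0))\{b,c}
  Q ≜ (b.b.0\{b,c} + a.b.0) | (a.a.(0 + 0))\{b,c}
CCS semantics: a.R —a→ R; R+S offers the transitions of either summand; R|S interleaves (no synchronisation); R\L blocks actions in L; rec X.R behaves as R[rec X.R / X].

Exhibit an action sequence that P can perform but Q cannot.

aaaa

LTS(P): 18 reachable states
  m0 = (b.b.0\{b,c} + a.a.b.0) | (a.a.(0 + 0))\{b,c} :: =a=> m1, =a=> m2, =b=> m3
  m1 = (b.b.0\{b,c} + a.a.b.0) | (a.(0 + 0))\{b,c} :: =a=> m4, =a=> m5, =b=> m6
  m2 = a.b.0 | (a.a.(0 + 0))\{b,c} :: =a=> m5, =a=> m7
  m3 = b.0\{b,c} | (a.a.(0 + 0))\{b,c} :: =a=> m6, =b=> m8
  m4 = (b.b.0\{b,c} + a.a.b.0) | (0 + 0)\{b,c} :: =a=> m9, =b=> m10
  m5 = a.b.0 | (a.(0 + 0))\{b,c} :: =a=> m11, =a=> m9
  m6 = b.0\{b,c} | (a.(0 + 0))\{b,c} :: =a=> m10, =b=> m12
  m7 = b.0 | (a.a.(0 + 0))\{b,c} :: =a=> m11, =b=> m13
  m8 = 0\{b,c} | (a.a.(0 + 0))\{b,c} :: =a=> m12
  m9 = a.b.0 | (0 + 0)\{b,c} :: =a=> m14
  m10 = b.0\{b,c} | (0 + 0)\{b,c} :: =b=> m15
  m11 = b.0 | (a.(0 + 0))\{b,c} :: =a=> m14, =b=> m16
  m12 = 0\{b,c} | (a.(0 + 0))\{b,c} :: =a=> m15
  m13 = 0 | (a.a.(0 + 0))\{b,c} :: =a=> m16
  m14 = b.0 | (0 + 0)\{b,c} :: =b=> m17
  m15 = 0\{b,c} | (0 + 0)\{b,c} :: stopped
  m16 = 0 | (a.(0 + 0))\{b,c} :: =a=> m17
  m17 = 0 | (0 + 0)\{b,c} :: stopped
LTS(Q): 15 reachable states
  n0 = (b.b.0\{b,c} + a.b.0) | (a.a.(0 + 0))\{b,c} :: =a=> n1, =a=> n2, =b=> n3
  n1 = (b.b.0\{b,c} + a.b.0) | (a.(0 + 0))\{b,c} :: =a=> n4, =a=> n5, =b=> n6
  n2 = b.0 | (a.a.(0 + 0))\{b,c} :: =a=> n5, =b=> n7
  n3 = b.0\{b,c} | (a.a.(0 + 0))\{b,c} :: =a=> n6, =b=> n8
  n4 = (b.b.0\{b,c} + a.b.0) | (0 + 0)\{b,c} :: =a=> n9, =b=> n10
  n5 = b.0 | (a.(0 + 0))\{b,c} :: =a=> n9, =b=> n11
  n6 = b.0\{b,c} | (a.(0 + 0))\{b,c} :: =a=> n10, =b=> n12
  n7 = 0 | (a.a.(0 + 0))\{b,c} :: =a=> n11
  n8 = 0\{b,c} | (a.a.(0 + 0))\{b,c} :: =a=> n12
  n9 = b.0 | (0 + 0)\{b,c} :: =b=> n13
  n10 = b.0\{b,c} | (0 + 0)\{b,c} :: =b=> n14
  n11 = 0 | (a.(0 + 0))\{b,c} :: =a=> n13
  n12 = 0\{b,c} | (a.(0 + 0))\{b,c} :: =a=> n14
  n13 = 0 | (0 + 0)\{b,c} :: stopped
  n14 = 0\{b,c} | (0 + 0)\{b,c} :: stopped
Trace ⟨aaaa⟩ through P, begin at {m0}:
  step 1 (a): {m1, m2}
  step 2 (a): {m4, m5, m7}
  step 3 (a): {m11, m9}
  step 4 (a): {m14}
  ✓ P
Trace ⟨aaaa⟩ through Q, begin at {n0}:
  step 1 (a): {n1, n2}
  step 2 (a): {n4, n5}
  step 3 (a): {n9}
  step 4 (a): ∅  — Q cannot continue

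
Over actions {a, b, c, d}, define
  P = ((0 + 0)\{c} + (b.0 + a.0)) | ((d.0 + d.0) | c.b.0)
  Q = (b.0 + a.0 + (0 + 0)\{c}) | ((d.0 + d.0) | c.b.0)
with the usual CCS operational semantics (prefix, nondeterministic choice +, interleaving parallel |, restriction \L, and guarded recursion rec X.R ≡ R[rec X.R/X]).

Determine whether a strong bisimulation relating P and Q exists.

YES

P's transition system — 12 states:
  s0 = ((0 + 0)\{c} + (b.0 + a.0)) | ((d.0 + d.0) | c.b.0) has moves --a--▸ s1, --b--▸ s1, --c--▸ s2, --d--▸ s3
  s1 = 0 | ((d.0 + d.0) | c.b.0) has moves --c--▸ s4, --d--▸ s5
  s2 = ((0 + 0)\{c} + (b.0 + a.0)) | ((d.0 + d.0) | b.0) has moves --a--▸ s4, --b--▸ s4, --b--▸ s6, --d--▸ s7
  s3 = ((0 + 0)\{c} + (b.0 + a.0)) | (0 | c.b.0) has moves --a--▸ s5, --b--▸ s5, --c--▸ s7
  s4 = 0 | ((d.0 + d.0) | b.0) has moves --b--▸ s8, --d--▸ s9
  s5 = 0 | (0 | c.b.0) has moves --c--▸ s9
  s6 = ((0 + 0)\{c} + (b.0 + a.0)) | ((d.0 + d.0) | 0) has moves --a--▸ s8, --b--▸ s8, --d--▸ s10
  s7 = ((0 + 0)\{c} + (b.0 + a.0)) | (0 | b.0) has moves --a--▸ s9, --b--▸ s10, --b--▸ s9
  s8 = 0 | ((d.0 + d.0) | 0) has moves --d--▸ s11
  s9 = 0 | (0 | b.0) has moves --b--▸ s11
  s10 = ((0 + 0)\{c} + (b.0 + a.0)) | (0 | 0) has moves --a--▸ s11, --b--▸ s11
  s11 = 0 | (0 | 0) has moves ·
Q's transition system — 12 states:
  t0 = (b.0 + a.0 + (0 + 0)\{c}) | ((d.0 + d.0) | c.b.0) has moves --a--▸ t1, --b--▸ t1, --c--▸ t2, --d--▸ t3
  t1 = 0 | ((d.0 + d.0) | c.b.0) has moves --c--▸ t4, --d--▸ t5
  t2 = (b.0 + a.0 + (0 + 0)\{c}) | ((d.0 + d.0) | b.0) has moves --a--▸ t4, --b--▸ t4, --b--▸ t6, --d--▸ t7
  t3 = (b.0 + a.0 + (0 + 0)\{c}) | (0 | c.b.0) has moves --a--▸ t5, --b--▸ t5, --c--▸ t7
  t4 = 0 | ((d.0 + d.0) | b.0) has moves --b--▸ t8, --d--▸ t9
  t5 = 0 | (0 | c.b.0) has moves --c--▸ t9
  t6 = (b.0 + a.0 + (0 + 0)\{c}) | ((d.0 + d.0) | 0) has moves --a--▸ t8, --b--▸ t8, --d--▸ t10
  t7 = (b.0 + a.0 + (0 + 0)\{c}) | (0 | b.0) has moves --a--▸ t9, --b--▸ t10, --b--▸ t9
  t8 = 0 | ((d.0 + d.0) | 0) has moves --d--▸ t11
  t9 = 0 | (0 | b.0) has moves --b--▸ t11
  t10 = (b.0 + a.0 + (0 + 0)\{c}) | (0 | 0) has moves --a--▸ t11, --b--▸ t11
  t11 = 0 | (0 | 0) has moves ·
Coarsest stable partition (strong bisimilarity classes):
  B0 = {s0, t0}
  B1 = {s1, t1}
  B2 = {s4, t4}
  B3 = {s9, t9}
  B4 = {s11, t11}
  B5 = {s8, t8}
  B6 = {s5, t5}
  B7 = {s3, t3}
  B8 = {s7, t7}
  B9 = {s10, t10}
  B10 = {s2, t2}
  B11 = {s6, t6}
s0 ∈ B0, t0 ∈ B0 → same block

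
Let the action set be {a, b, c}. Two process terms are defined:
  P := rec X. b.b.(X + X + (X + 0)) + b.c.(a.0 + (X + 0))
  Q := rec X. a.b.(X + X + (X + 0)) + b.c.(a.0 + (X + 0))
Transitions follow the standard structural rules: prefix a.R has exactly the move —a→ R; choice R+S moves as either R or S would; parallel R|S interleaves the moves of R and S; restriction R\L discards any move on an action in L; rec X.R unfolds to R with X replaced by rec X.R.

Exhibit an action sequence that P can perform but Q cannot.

LTS(P): 6 reachable states
  m0 = rec X. b.b.(X + X + (X + 0)) + b.c.(a.0 + (X + 0)) → -b-> m1, -b-> m2
  m1 = b.((rec X. b.b.(X + X + (X + 0)) + b.c.(a.0 + (X + 0))) + (rec X. b.b.(X + X + (X + 0)) + b.c.(a.0 + (X + 0))) + ((rec X. b.b.(X + X + (X + 0)) + b.c.(a.0 + (X + 0))) + 0)) → -b-> m3
  m2 = c.(a.0 + ((rec X. b.b.(X + X + (X + 0)) + b.c.(a.0 + (X + 0))) + 0)) → -c-> m4
  m3 = (rec X. b.b.(X + X + (X + 0)) + b.c.(a.0 + (X + 0))) + (rec X. b.b.(X + X + (X + 0)) + b.c.(a.0 + (X + 0))) + ((rec X. b.b.(X + X + (X + 0)) + b.c.(a.0 + (X + 0))) + 0) → -b-> m1, -b-> m2
  m4 = a.0 + ((rec X. b.b.(X + X + (X + 0)) + b.c.(a.0 + (X + 0))) + 0) → -a-> m5, -b-> m1, -b-> m2
  m5 = 0 → stopped
LTS(Q): 6 reachable states
  n0 = rec X. a.b.(X + X + (X + 0)) + b.c.(a.0 + (X + 0)) → -a-> n1, -b-> n2
  n1 = b.((rec X. a.b.(X + X + (X + 0)) + b.c.(a.0 + (X + 0))) + (rec X. a.b.(X + X + (X + 0)) + b.c.(a.0 + (X + 0))) + ((rec X. a.b.(X + X + (X + 0)) + b.c.(a.0 + (X + 0))) + 0)) → -b-> n3
  n2 = c.(a.0 + ((rec X. a.b.(X + X + (X + 0)) + b.c.(a.0 + (X + 0))) + 0)) → -c-> n4
  n3 = (rec X. a.b.(X + X + (X + 0)) + b.c.(a.0 + (X + 0))) + (rec X. a.b.(X + X + (X + 0)) + b.c.(a.0 + (X + 0))) + ((rec X. a.b.(X + X + (X + 0)) + b.c.(a.0 + (X + 0))) + 0) → -a-> n1, -b-> n2
  n4 = a.0 + ((rec X. a.b.(X + X + (X + 0)) + b.c.(a.0 + (X + 0))) + 0) → -a-> n1, -a-> n5, -b-> n2
  n5 = 0 → stopped
Run σ = ⟨bb⟩ on P: start {m0}
  [1] b ⇒ {m1, m2}
  [2] b ⇒ {m3}
  — P admits the full trace.
Run σ = ⟨bb⟩ on Q: start {n0}
  [1] b ⇒ {n2}
  [2] b ⇒ ∅ (Q stuck)

bb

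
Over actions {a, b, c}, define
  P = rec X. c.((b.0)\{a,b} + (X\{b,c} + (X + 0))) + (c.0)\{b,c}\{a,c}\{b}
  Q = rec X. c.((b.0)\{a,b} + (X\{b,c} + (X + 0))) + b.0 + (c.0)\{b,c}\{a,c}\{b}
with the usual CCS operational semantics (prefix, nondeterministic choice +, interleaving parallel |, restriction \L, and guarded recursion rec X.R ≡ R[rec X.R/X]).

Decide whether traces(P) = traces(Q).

trace-distinct — witness ⟨b⟩

LTS(P): 2 reachable states
  s0 = rec X. c.((b.0)\{a,b} + (X\{b,c} + (X + 0))) + (c.0)\{b,c}\{a,c}\{b} → =c=> s1
  s1 = (b.0)\{a,b} + ((rec X. c.((b.0)\{a,b} + (X\{b,c} + (X + 0))) + (c.0)\{b,c}\{a,c}\{b})\{b,c} + ((rec X. c.((b.0)\{a,b} + (X\{b,c} + (X + 0))) + (c.0)\{b,c}\{a,c}\{b}) + 0)) → =c=> s1
LTS(Q): 3 reachable states
  t0 = rec X. c.((b.0)\{a,b} + (X\{b,c} + (X + 0))) + b.0 + (c.0)\{b,c}\{a,c}\{b} → =b=> t1, =c=> t2
  t1 = 0 → ∅
  t2 = (b.0)\{a,b} + ((rec X. c.((b.0)\{a,b} + (X\{b,c} + (X + 0))) + b.0 + (c.0)\{b,c}\{a,c}\{b})\{b,c} + ((rec X. c.((b.0)\{a,b} + (X\{b,c} + (X + 0))) + b.0 + (c.0)\{b,c}\{a,c}\{b}) + 0)) → =b=> t1, =c=> t2
Trace ⟨b⟩ through Q, begin at {t0}:
  step 1 (b): {t1}
  — Q admits the full trace.
Trace ⟨b⟩ through P, begin at {s0}:
  step 1 (b): no successor for P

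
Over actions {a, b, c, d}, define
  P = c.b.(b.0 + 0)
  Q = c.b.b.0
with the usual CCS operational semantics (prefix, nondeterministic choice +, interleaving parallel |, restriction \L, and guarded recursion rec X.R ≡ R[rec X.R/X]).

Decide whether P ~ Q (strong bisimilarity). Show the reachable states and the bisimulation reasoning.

Reachable graph of P (4 states):
  s0 = c.b.(b.0 + 0) ⊢ ··c··> s1
  s1 = b.(b.0 + 0) ⊢ ··b··> s2
  s2 = b.0 + 0 ⊢ ··b··> s3
  s3 = 0 ⊢ ·
Reachable graph of Q (4 states):
  t0 = c.b.b.0 ⊢ ··c··> t1
  t1 = b.b.0 ⊢ ··b··> t2
  t2 = b.0 ⊢ ··b··> t3
  t3 = 0 ⊢ ·
Partition-refinement fixed point:
  B0 = {s0, t0}
  B1 = {s1, t1}
  B2 = {s2, t2}
  B3 = {s3, t3}
s0 ∈ B0, t0 ∈ B0 → same block

YES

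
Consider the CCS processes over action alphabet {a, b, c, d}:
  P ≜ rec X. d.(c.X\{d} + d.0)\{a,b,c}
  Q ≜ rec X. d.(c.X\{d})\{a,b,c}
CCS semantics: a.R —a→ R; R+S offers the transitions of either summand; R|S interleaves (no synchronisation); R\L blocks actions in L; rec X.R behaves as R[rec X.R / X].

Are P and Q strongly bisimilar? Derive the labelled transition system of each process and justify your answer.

not bisimilar

LTS(P): 3 reachable states
  u0 = rec X. d.(c.X\{d} + d.0)\{a,b,c} has moves --d--▸ u1
  u1 = (c.(rec X. d.(c.X\{d} + d.0)\{a,b,c})\{d} + d.0)\{a,b,c} has moves --d--▸ u2
  u2 = 0\{a,b,c} has moves ∅
LTS(Q): 2 reachable states
  v0 = rec X. d.(c.X\{d})\{a,b,c} has moves --d--▸ v1
  v1 = (c.(rec X. d.(c.X\{d})\{a,b,c})\{d})\{a,b,c} has moves ∅
Partition-refinement fixed point:
  B0 = {u0}
  B1 = {u1, v0}
  B2 = {u2, v1}
u0 ∈ B0, v0 ∈ B1 → different blocks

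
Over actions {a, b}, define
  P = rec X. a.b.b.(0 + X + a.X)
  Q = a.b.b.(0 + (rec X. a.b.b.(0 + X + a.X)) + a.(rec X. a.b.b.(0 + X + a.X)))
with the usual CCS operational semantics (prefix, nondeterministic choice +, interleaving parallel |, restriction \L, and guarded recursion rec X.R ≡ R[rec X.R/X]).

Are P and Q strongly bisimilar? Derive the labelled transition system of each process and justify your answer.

LTS(P): 4 reachable states
  p0 = rec X. a.b.b.(0 + X + a.X) has moves =a=> p1
  p1 = b.b.(0 + (rec X. a.b.b.(0 + X + a.X)) + a.(rec X. a.b.b.(0 + X + a.X))) has moves =b=> p2
  p2 = b.(0 + (rec X. a.b.b.(0 + X + a.X)) + a.(rec X. a.b.b.(0 + X + a.X))) has moves =b=> p3
  p3 = 0 + (rec X. a.b.b.(0 + X + a.X)) + a.(rec X. a.b.b.(0 + X + a.X)) has moves =a=> p0, =a=> p1
LTS(Q): 5 reachable states
  q0 = a.b.b.(0 + (rec X. a.b.b.(0 + X + a.X)) + a.(rec X. a.b.b.(0 + X + a.X))) has moves =a=> q1
  q1 = b.b.(0 + (rec X. a.b.b.(0 + X + a.X)) + a.(rec X. a.b.b.(0 + X + a.X))) has moves =b=> q2
  q2 = b.(0 + (rec X. a.b.b.(0 + X + a.X)) + a.(rec X. a.b.b.(0 + X + a.X))) has moves =b=> q3
  q3 = 0 + (rec X. a.b.b.(0 + X + a.X)) + a.(rec X. a.b.b.(0 + X + a.X)) has moves =a=> q1, =a=> q4
  q4 = rec X. a.b.b.(0 + X + a.X) has moves =a=> q1
Bisimilarity quotient blocks:
  B0 = {p0, q0, q4}
  B1 = {p1, q1}
  B2 = {p2, q2}
  B3 = {p3, q3}
p0 ∈ B0, q0 ∈ B0 → same block

YES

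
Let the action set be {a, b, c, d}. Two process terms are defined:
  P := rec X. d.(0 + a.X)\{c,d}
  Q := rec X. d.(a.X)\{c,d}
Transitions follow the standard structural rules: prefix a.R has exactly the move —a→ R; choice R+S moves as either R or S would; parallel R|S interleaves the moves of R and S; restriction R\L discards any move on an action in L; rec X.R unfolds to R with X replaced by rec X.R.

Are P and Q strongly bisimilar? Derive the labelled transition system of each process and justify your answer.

P ~ Q

LTS(P): 3 reachable states
  m0 = rec X. d.(0 + a.X)\{c,d} | —d→ m1
  m1 = (0 + a.(rec X. d.(0 + a.X)\{c,d}))\{c,d} | —a→ m2
  m2 = (rec X. d.(0 + a.X)\{c,d})\{c,d} | stopped
LTS(Q): 3 reachable states
  n0 = rec X. d.(a.X)\{c,d} | —d→ n1
  n1 = (a.(rec X. d.(a.X)\{c,d}))\{c,d} | —a→ n2
  n2 = (rec X. d.(a.X)\{c,d})\{c,d} | stopped
Coarsest stable partition (strong bisimilarity classes):
  B0 = {m0, n0}
  B1 = {m1, n1}
  B2 = {m2, n2}
m0 ∈ B0, n0 ∈ B0 → same block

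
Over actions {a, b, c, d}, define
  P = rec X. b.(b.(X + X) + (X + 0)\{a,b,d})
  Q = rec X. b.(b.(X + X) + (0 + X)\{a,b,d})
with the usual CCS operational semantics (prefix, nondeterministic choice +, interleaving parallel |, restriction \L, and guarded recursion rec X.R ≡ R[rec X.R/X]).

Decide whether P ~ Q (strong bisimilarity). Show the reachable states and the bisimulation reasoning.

P's transition system — 3 states:
  m0 = rec X. b.(b.(X + X) + (X + 0)\{a,b,d}) | -b-> m1
  m1 = b.((rec X. b.(b.(X + X) + (X + 0)\{a,b,d})) + (rec X. b.(b.(X + X) + (X + 0)\{a,b,d}))) + ((rec X. b.(b.(X + X) + (X + 0)\{a,b,d})) + 0)\{a,b,d} | -b-> m2
  m2 = (rec X. b.(b.(X + X) + (X + 0)\{a,b,d})) + (rec X. b.(b.(X + X) + (X + 0)\{a,b,d})) | -b-> m1
Q's transition system — 3 states:
  n0 = rec X. b.(b.(X + X) + (0 + X)\{a,b,d}) | -b-> n1
  n1 = b.((rec X. b.(b.(X + X) + (0 + X)\{a,b,d})) + (rec X. b.(b.(X + X) + (0 + X)\{a,b,d}))) + (0 + (rec X. b.(b.(X + X) + (0 + X)\{a,b,d})))\{a,b,d} | -b-> n2
  n2 = (rec X. b.(b.(X + X) + (0 + X)\{a,b,d})) + (rec X. b.(b.(X + X) + (0 + X)\{a,b,d})) | -b-> n1
Bisimilarity quotient blocks:
  B0 = {m0, m1, m2, n0, n1, n2}
m0 ∈ B0, n0 ∈ B0 → same block

bisimilar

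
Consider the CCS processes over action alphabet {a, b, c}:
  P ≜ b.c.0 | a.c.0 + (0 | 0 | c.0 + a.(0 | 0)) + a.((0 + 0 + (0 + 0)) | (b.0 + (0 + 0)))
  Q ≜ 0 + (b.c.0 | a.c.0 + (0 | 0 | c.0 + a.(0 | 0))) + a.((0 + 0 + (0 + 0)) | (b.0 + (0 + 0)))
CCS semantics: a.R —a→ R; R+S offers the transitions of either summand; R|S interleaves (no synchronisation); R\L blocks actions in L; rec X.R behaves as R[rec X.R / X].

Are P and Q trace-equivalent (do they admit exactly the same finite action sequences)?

trace-equivalent

Reachable graph of P (12 states):
  s0 = b.c.0 | a.c.0 + (0 | 0 | c.0 + a.(0 | 0)) + a.((0 + 0 + (0 + 0)) | (b.0 + (0 + 0))) ⊢ —a→ s1, —a→ s2, —a→ s3, —b→ s4, —c→ s5
  s1 = (0 + 0 + (0 + 0)) | (b.0 + (0 + 0)) ⊢ —b→ s6
  s2 = 0 | 0 ⊢ ·
  s3 = b.c.0 | c.0 ⊢ —b→ s7, —c→ s8
  s4 = c.0 | a.c.0 ⊢ —a→ s7, —c→ s9
  s5 = 0 | 0 | 0 ⊢ ·
  s6 = (0 + 0 + (0 + 0)) | 0 ⊢ ·
  s7 = c.0 | c.0 ⊢ —c→ s10, —c→ s11
  s8 = b.c.0 | 0 ⊢ —b→ s11
  s9 = 0 | a.c.0 ⊢ —a→ s10
  s10 = 0 | c.0 ⊢ —c→ s2
  s11 = c.0 | 0 ⊢ —c→ s2
Reachable graph of Q (12 states):
  t0 = 0 + (b.c.0 | a.c.0 + (0 | 0 | c.0 + a.(0 | 0))) + a.((0 + 0 + (0 + 0)) | (b.0 + (0 + 0))) ⊢ —a→ t1, —a→ t2, —a→ t3, —b→ t4, —c→ t5
  t1 = (0 + 0 + (0 + 0)) | (b.0 + (0 + 0)) ⊢ —b→ t6
  t2 = 0 | 0 ⊢ ·
  t3 = b.c.0 | c.0 ⊢ —b→ t7, —c→ t8
  t4 = c.0 | a.c.0 ⊢ —a→ t7, —c→ t9
  t5 = 0 | 0 | 0 ⊢ ·
  t6 = (0 + 0 + (0 + 0)) | 0 ⊢ ·
  t7 = c.0 | c.0 ⊢ —c→ t10, —c→ t11
  t8 = b.c.0 | 0 ⊢ —b→ t11
  t9 = 0 | a.c.0 ⊢ —a→ t10
  t10 = 0 | c.0 ⊢ —c→ t2
  t11 = c.0 | 0 ⊢ —c→ t2
Partition-refinement fixed point:
  B0 = {s0, t0}
  B1 = {s3, t3}
  B2 = {s7, t7}
  B3 = {s10, s11, t10, t11}
  B4 = {s2, s5, s6, t2, t5, t6}
  B5 = {s8, t8}
  B6 = {s1, t1}
  B7 = {s4, t4}
  B8 = {s9, t9}
s0 ∈ B0, t0 ∈ B0 → same block
Bisimilar ⇒ trace-equivalent.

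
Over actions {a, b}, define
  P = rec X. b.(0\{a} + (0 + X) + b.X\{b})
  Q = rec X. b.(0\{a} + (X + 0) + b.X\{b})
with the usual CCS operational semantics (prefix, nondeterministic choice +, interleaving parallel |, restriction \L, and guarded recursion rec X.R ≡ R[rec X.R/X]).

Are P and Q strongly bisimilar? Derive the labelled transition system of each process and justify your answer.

P ~ Q

P's transition system — 3 states:
  m0 = rec X. b.(0\{a} + (0 + X) + b.X\{b}) has moves -b-> m1
  m1 = 0\{a} + (0 + (rec X. b.(0\{a} + (0 + X) + b.X\{b}))) + b.(rec X. b.(0\{a} + (0 + X) + b.X\{b}))\{b} has moves -b-> m1, -b-> m2
  m2 = (rec X. b.(0\{a} + (0 + X) + b.X\{b}))\{b} has moves deadlocked
Q's transition system — 3 states:
  n0 = rec X. b.(0\{a} + (X + 0) + b.X\{b}) has moves -b-> n1
  n1 = 0\{a} + ((rec X. b.(0\{a} + (X + 0) + b.X\{b})) + 0) + b.(rec X. b.(0\{a} + (X + 0) + b.X\{b}))\{b} has moves -b-> n1, -b-> n2
  n2 = (rec X. b.(0\{a} + (X + 0) + b.X\{b}))\{b} has moves deadlocked
Coarsest stable partition (strong bisimilarity classes):
  B0 = {m0, n0}
  B1 = {m1, n1}
  B2 = {m2, n2}
m0 ∈ B0, n0 ∈ B0 → same block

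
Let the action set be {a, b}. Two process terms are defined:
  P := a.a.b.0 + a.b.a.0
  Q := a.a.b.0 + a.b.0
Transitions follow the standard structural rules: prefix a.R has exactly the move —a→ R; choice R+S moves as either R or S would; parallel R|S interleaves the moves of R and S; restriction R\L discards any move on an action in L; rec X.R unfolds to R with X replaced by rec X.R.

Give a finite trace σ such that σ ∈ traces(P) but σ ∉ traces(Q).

aba

LTS(P): 6 reachable states
  p0 = a.a.b.0 + a.b.a.0 :: --a--▸ p1, --a--▸ p2
  p1 = a.b.0 :: --a--▸ p3
  p2 = b.a.0 :: --b--▸ p4
  p3 = b.0 :: --b--▸ p5
  p4 = a.0 :: --a--▸ p5
  p5 = 0 :: (no moves)
LTS(Q): 4 reachable states
  q0 = a.a.b.0 + a.b.0 :: --a--▸ q1, --a--▸ q2
  q1 = a.b.0 :: --a--▸ q2
  q2 = b.0 :: --b--▸ q3
  q3 = 0 :: (no moves)
Executing aba from P (initial set {p0}):
  [1] a ⇒ {p1, p2}
  [2] b ⇒ {p4}
  [3] a ⇒ {p5}
  — P admits the full trace.
Executing aba from Q (initial set {q0}):
  [1] a ⇒ {q1, q2}
  [2] b ⇒ {q3}
  [3] a ⇒ ∅ (Q stuck)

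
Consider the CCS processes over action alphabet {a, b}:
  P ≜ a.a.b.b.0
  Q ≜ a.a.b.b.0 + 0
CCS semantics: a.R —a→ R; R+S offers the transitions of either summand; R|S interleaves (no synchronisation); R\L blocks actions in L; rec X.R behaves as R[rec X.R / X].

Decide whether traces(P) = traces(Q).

trace-equivalent

P's transition system — 5 states:
  s0 = a.a.b.b.0 → —a→ s1
  s1 = a.b.b.0 → —a→ s2
  s2 = b.b.0 → —b→ s3
  s3 = b.0 → —b→ s4
  s4 = 0 → ·
Q's transition system — 5 states:
  t0 = a.a.b.b.0 + 0 → —a→ t1
  t1 = a.b.b.0 → —a→ t2
  t2 = b.b.0 → —b→ t3
  t3 = b.0 → —b→ t4
  t4 = 0 → ·
Partition-refinement fixed point:
  B0 = {s0, t0}
  B1 = {s1, t1}
  B2 = {s2, t2}
  B3 = {s3, t3}
  B4 = {s4, t4}
s0 ∈ B0, t0 ∈ B0 → same block
Bisimilar ⇒ trace-equivalent.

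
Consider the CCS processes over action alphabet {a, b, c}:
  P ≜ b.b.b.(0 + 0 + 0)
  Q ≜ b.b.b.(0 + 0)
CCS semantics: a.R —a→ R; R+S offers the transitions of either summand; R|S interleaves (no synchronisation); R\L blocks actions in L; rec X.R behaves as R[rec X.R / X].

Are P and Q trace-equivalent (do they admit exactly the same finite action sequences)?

YES

Reachable graph of P (4 states):
  m0 = b.b.b.(0 + 0 + 0) | ··b··> m1
  m1 = b.b.(0 + 0 + 0) | ··b··> m2
  m2 = b.(0 + 0 + 0) | ··b··> m3
  m3 = 0 + 0 + 0 | (no moves)
Reachable graph of Q (4 states):
  n0 = b.b.b.(0 + 0) | ··b··> n1
  n1 = b.b.(0 + 0) | ··b··> n2
  n2 = b.(0 + 0) | ··b··> n3
  n3 = 0 + 0 | (no moves)
Coarsest stable partition (strong bisimilarity classes):
  B0 = {m0, n0}
  B1 = {m1, n1}
  B2 = {m2, n2}
  B3 = {m3, n3}
m0 ∈ B0, n0 ∈ B0 → same block
Bisimilar ⇒ trace-equivalent.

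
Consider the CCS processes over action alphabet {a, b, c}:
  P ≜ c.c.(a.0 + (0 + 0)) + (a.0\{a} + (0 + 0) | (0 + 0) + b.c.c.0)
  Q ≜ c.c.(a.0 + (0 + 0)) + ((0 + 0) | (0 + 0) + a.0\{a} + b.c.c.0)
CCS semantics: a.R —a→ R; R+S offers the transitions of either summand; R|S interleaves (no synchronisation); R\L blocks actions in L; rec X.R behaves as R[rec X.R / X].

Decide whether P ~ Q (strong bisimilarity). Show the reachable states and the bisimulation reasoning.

bisimilar

Reachable graph of P (7 states):
  s0 = c.c.(a.0 + (0 + 0)) + (a.0\{a} + (0 + 0) | (0 + 0) + b.c.c.0) → -a-> s1, -b-> s2, -c-> s3
  s1 = 0\{a} → ·
  s2 = c.c.0 → -c-> s4
  s3 = c.(a.0 + (0 + 0)) → -c-> s5
  s4 = c.0 → -c-> s6
  s5 = a.0 + (0 + 0) → -a-> s6
  s6 = 0 → ·
Reachable graph of Q (7 states):
  t0 = c.c.(a.0 + (0 + 0)) + ((0 + 0) | (0 + 0) + a.0\{a} + b.c.c.0) → -a-> t1, -b-> t2, -c-> t3
  t1 = 0\{a} → ·
  t2 = c.c.0 → -c-> t4
  t3 = c.(a.0 + (0 + 0)) → -c-> t5
  t4 = c.0 → -c-> t6
  t5 = a.0 + (0 + 0) → -a-> t6
  t6 = 0 → ·
Partition-refinement fixed point:
  B0 = {s0, t0}
  B1 = {s2, t2}
  B2 = {s4, t4}
  B3 = {s1, s6, t1, t6}
  B4 = {s3, t3}
  B5 = {s5, t5}
s0 ∈ B0, t0 ∈ B0 → same block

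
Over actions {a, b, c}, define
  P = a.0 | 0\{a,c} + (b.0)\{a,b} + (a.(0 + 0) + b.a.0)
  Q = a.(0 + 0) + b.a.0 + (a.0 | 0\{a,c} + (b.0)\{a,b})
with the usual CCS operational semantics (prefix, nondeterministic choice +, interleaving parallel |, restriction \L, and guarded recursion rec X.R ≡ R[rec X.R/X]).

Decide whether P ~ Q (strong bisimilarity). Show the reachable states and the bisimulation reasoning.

Reachable graph of P (5 states):
  m0 = a.0 | 0\{a,c} + (b.0)\{a,b} + (a.(0 + 0) + b.a.0) → -a-> m1, -a-> m2, -b-> m3
  m1 = 0 + 0 → (no moves)
  m2 = 0 | 0\{a,c} → (no moves)
  m3 = a.0 → -a-> m4
  m4 = 0 → (no moves)
Reachable graph of Q (5 states):
  n0 = a.(0 + 0) + b.a.0 + (a.0 | 0\{a,c} + (b.0)\{a,b}) → -a-> n1, -a-> n2, -b-> n3
  n1 = 0 + 0 → (no moves)
  n2 = 0 | 0\{a,c} → (no moves)
  n3 = a.0 → -a-> n4
  n4 = 0 → (no moves)
Coarsest stable partition (strong bisimilarity classes):
  B0 = {m0, n0}
  B1 = {m1, m2, m4, n1, n2, n4}
  B2 = {m3, n3}
m0 ∈ B0, n0 ∈ B0 → same block

YES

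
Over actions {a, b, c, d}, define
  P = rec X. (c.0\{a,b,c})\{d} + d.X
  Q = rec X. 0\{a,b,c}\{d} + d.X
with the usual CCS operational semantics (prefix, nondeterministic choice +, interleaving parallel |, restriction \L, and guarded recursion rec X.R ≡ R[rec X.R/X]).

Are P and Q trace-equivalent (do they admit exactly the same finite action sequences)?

trace-distinct — witness ⟨c⟩

Reachable graph of P (2 states):
  s0 = rec X. (c.0\{a,b,c})\{d} + d.X → ··c··> s1, ··d··> s0
  s1 = 0\{a,b,c}\{d} → stopped
Reachable graph of Q (1 states):
  t0 = rec X. 0\{a,b,c}\{d} + d.X → ··d··> t0
Trace ⟨c⟩ through P, begin at {s0}:
  after c @ step 1: {s1}
  — P admits the full trace.
Trace ⟨c⟩ through Q, begin at {t0}:
  after c @ step 1: no successor for Q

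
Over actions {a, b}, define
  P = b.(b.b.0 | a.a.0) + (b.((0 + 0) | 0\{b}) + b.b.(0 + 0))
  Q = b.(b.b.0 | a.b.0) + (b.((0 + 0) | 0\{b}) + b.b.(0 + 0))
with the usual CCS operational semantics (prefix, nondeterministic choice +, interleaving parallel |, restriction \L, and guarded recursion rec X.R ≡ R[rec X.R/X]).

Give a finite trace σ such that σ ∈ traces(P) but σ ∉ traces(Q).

baa

Reachable graph of P (13 states):
  s0 = b.(b.b.0 | a.a.0) + (b.((0 + 0) | 0\{b}) + b.b.(0 + 0)) has moves --b--▸ s1, --b--▸ s2, --b--▸ s3
  s1 = (0 + 0) | 0\{b} has moves (no moves)
  s2 = b.(0 + 0) has moves --b--▸ s4
  s3 = b.b.0 | a.a.0 has moves --a--▸ s5, --b--▸ s6
  s4 = 0 + 0 has moves (no moves)
  s5 = b.b.0 | a.0 has moves --a--▸ s7, --b--▸ s8
  s6 = b.0 | a.a.0 has moves --a--▸ s8, --b--▸ s9
  s7 = b.b.0 | 0 has moves --b--▸ s10
  s8 = b.0 | a.0 has moves --a--▸ s10, --b--▸ s11
  s9 = 0 | a.a.0 has moves --a--▸ s11
  s10 = b.0 | 0 has moves --b--▸ s12
  s11 = 0 | a.0 has moves --a--▸ s12
  s12 = 0 | 0 has moves (no moves)
Reachable graph of Q (13 states):
  t0 = b.(b.b.0 | a.b.0) + (b.((0 + 0) | 0\{b}) + b.b.(0 + 0)) has moves --b--▸ t1, --b--▸ t2, --b--▸ t3
  t1 = (0 + 0) | 0\{b} has moves (no moves)
  t2 = b.(0 + 0) has moves --b--▸ t4
  t3 = b.b.0 | a.b.0 has moves --a--▸ t5, --b--▸ t6
  t4 = 0 + 0 has moves (no moves)
  t5 = b.b.0 | b.0 has moves --b--▸ t7, --b--▸ t8
  t6 = b.0 | a.b.0 has moves --a--▸ t7, --b--▸ t9
  t7 = b.0 | b.0 has moves --b--▸ t10, --b--▸ t11
  t8 = b.b.0 | 0 has moves --b--▸ t11
  t9 = 0 | a.b.0 has moves --a--▸ t10
  t10 = 0 | b.0 has moves --b--▸ t12
  t11 = b.0 | 0 has moves --b--▸ t12
  t12 = 0 | 0 has moves (no moves)
Trace ⟨baa⟩ through P, begin at {s0}:
  [1] b ⇒ {s1, s2, s3}
  [2] a ⇒ {s5}
  [3] a ⇒ {s7}
  — P admits the full trace.
Trace ⟨baa⟩ through Q, begin at {t0}:
  [1] b ⇒ {t1, t2, t3}
  [2] a ⇒ {t5}
  [3] a ⇒ no successor for Q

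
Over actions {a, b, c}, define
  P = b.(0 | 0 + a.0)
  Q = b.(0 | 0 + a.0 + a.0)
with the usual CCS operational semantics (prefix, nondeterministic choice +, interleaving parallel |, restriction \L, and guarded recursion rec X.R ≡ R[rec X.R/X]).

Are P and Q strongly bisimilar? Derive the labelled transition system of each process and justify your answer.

P's transition system — 3 states:
  m0 = b.(0 | 0 + a.0) | -b-> m1
  m1 = 0 | 0 + a.0 | -a-> m2
  m2 = 0 | stopped
Q's transition system — 3 states:
  n0 = b.(0 | 0 + a.0 + a.0) | -b-> n1
  n1 = 0 | 0 + a.0 + a.0 | -a-> n2
  n2 = 0 | stopped
Bisimilarity quotient blocks:
  B0 = {m0, n0}
  B1 = {m1, n1}
  B2 = {m2, n2}
m0 ∈ B0, n0 ∈ B0 → same block

YES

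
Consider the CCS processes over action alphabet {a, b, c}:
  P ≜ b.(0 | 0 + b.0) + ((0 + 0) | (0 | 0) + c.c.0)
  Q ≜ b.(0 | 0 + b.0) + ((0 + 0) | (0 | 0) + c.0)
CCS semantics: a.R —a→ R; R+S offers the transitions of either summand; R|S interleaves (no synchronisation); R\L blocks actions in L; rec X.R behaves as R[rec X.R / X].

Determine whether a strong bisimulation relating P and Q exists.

not bisimilar

LTS(P): 4 reachable states
  s0 = b.(0 | 0 + b.0) + ((0 + 0) | (0 | 0) + c.c.0) | -b-> s1, -c-> s2
  s1 = 0 | 0 + b.0 | -b-> s3
  s2 = c.0 | -c-> s3
  s3 = 0 | ∅
LTS(Q): 3 reachable states
  t0 = b.(0 | 0 + b.0) + ((0 + 0) | (0 | 0) + c.0) | -b-> t1, -c-> t2
  t1 = 0 | 0 + b.0 | -b-> t2
  t2 = 0 | ∅
Bisimilarity quotient blocks:
  B0 = {s0}
  B1 = {s2}
  B2 = {s3, t2}
  B3 = {s1, t1}
  B4 = {t0}
s0 ∈ B0, t0 ∈ B4 → different blocks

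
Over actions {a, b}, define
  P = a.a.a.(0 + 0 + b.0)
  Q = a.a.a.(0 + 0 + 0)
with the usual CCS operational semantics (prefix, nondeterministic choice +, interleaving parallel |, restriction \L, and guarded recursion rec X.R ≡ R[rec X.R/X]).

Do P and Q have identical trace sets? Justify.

trace-distinct — witness ⟨aaab⟩

P's transition system — 5 states:
  p0 = a.a.a.(0 + 0 + b.0) | ··a··> p1
  p1 = a.a.(0 + 0 + b.0) | ··a··> p2
  p2 = a.(0 + 0 + b.0) | ··a··> p3
  p3 = 0 + 0 + b.0 | ··b··> p4
  p4 = 0 | deadlocked
Q's transition system — 4 states:
  q0 = a.a.a.(0 + 0 + 0) | ··a··> q1
  q1 = a.a.(0 + 0 + 0) | ··a··> q2
  q2 = a.(0 + 0 + 0) | ··a··> q3
  q3 = 0 + 0 + 0 | deadlocked
Run σ = ⟨aaab⟩ on P: start {p0}
  step 1 (a): {p1}
  step 2 (a): {p2}
  step 3 (a): {p3}
  step 4 (b): {p4}
  ✓ P
Run σ = ⟨aaab⟩ on Q: start {q0}
  step 1 (a): {q1}
  step 2 (a): {q2}
  step 3 (a): {q3}
  step 4 (b): no successor for Q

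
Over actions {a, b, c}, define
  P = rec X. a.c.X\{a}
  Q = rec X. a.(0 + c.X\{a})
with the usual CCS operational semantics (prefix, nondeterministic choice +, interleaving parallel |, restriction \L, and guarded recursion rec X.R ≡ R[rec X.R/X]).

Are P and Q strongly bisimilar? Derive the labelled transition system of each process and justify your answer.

Reachable graph of P (3 states):
  p0 = rec X. a.c.X\{a} | =a=> p1
  p1 = c.(rec X. a.c.X\{a})\{a} | =c=> p2
  p2 = (rec X. a.c.X\{a})\{a} | (no moves)
Reachable graph of Q (3 states):
  q0 = rec X. a.(0 + c.X\{a}) | =a=> q1
  q1 = 0 + c.(rec X. a.(0 + c.X\{a}))\{a} | =c=> q2
  q2 = (rec X. a.(0 + c.X\{a}))\{a} | (no moves)
Partition-refinement fixed point:
  B0 = {p0, q0}
  B1 = {p1, q1}
  B2 = {p2, q2}
p0 ∈ B0, q0 ∈ B0 → same block

bisimilar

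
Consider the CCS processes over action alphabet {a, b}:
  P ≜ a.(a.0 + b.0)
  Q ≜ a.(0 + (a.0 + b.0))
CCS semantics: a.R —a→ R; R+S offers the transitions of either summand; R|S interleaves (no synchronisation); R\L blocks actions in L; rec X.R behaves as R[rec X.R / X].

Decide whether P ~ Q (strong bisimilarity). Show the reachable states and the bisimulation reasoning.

LTS(P): 3 reachable states
  p0 = a.(a.0 + b.0) ⊢ --a--▸ p1
  p1 = a.0 + b.0 ⊢ --a--▸ p2, --b--▸ p2
  p2 = 0 ⊢ ·
LTS(Q): 3 reachable states
  q0 = a.(0 + (a.0 + b.0)) ⊢ --a--▸ q1
  q1 = 0 + (a.0 + b.0) ⊢ --a--▸ q2, --b--▸ q2
  q2 = 0 ⊢ ·
Bisimilarity quotient blocks:
  B0 = {p0, q0}
  B1 = {p1, q1}
  B2 = {p2, q2}
p0 ∈ B0, q0 ∈ B0 → same block

P ~ Q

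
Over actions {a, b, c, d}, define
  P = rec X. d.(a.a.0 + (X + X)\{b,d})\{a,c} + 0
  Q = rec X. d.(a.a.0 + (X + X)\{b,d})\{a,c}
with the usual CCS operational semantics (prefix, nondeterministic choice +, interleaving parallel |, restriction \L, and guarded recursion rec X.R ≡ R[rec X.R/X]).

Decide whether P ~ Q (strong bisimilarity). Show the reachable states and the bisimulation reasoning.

YES

LTS(P): 2 reachable states
  m0 = rec X. d.(a.a.0 + (X + X)\{b,d})\{a,c} + 0 | -d-> m1
  m1 = (a.a.0 + ((rec X. d.(a.a.0 + (X + X)\{b,d})\{a,c} + 0) + (rec X. d.(a.a.0 + (X + X)\{b,d})\{a,c} + 0))\{b,d})\{a,c} | deadlocked
LTS(Q): 2 reachable states
  n0 = rec X. d.(a.a.0 + (X + X)\{b,d})\{a,c} | -d-> n1
  n1 = (a.a.0 + ((rec X. d.(a.a.0 + (X + X)\{b,d})\{a,c}) + (rec X. d.(a.a.0 + (X + X)\{b,d})\{a,c}))\{b,d})\{a,c} | deadlocked
Coarsest stable partition (strong bisimilarity classes):
  B0 = {m0, n0}
  B1 = {m1, n1}
m0 ∈ B0, n0 ∈ B0 → same block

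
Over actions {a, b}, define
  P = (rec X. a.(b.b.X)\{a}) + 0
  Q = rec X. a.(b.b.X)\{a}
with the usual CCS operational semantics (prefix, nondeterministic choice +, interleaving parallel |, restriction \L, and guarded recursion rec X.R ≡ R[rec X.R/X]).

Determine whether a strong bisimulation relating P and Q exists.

bisimilar

Reachable graph of P (4 states):
  u0 = (rec X. a.(b.b.X)\{a}) + 0 ⊢ -a-> u1
  u1 = (b.b.(rec X. a.(b.b.X)\{a}))\{a} ⊢ -b-> u2
  u2 = (b.(rec X. a.(b.b.X)\{a}))\{a} ⊢ -b-> u3
  u3 = (rec X. a.(b.b.X)\{a})\{a} ⊢ ∅
Reachable graph of Q (4 states):
  v0 = rec X. a.(b.b.X)\{a} ⊢ -a-> v1
  v1 = (b.b.(rec X. a.(b.b.X)\{a}))\{a} ⊢ -b-> v2
  v2 = (b.(rec X. a.(b.b.X)\{a}))\{a} ⊢ -b-> v3
  v3 = (rec X. a.(b.b.X)\{a})\{a} ⊢ ∅
Partition-refinement fixed point:
  B0 = {u0, v0}
  B1 = {u1, v1}
  B2 = {u2, v2}
  B3 = {u3, v3}
u0 ∈ B0, v0 ∈ B0 → same block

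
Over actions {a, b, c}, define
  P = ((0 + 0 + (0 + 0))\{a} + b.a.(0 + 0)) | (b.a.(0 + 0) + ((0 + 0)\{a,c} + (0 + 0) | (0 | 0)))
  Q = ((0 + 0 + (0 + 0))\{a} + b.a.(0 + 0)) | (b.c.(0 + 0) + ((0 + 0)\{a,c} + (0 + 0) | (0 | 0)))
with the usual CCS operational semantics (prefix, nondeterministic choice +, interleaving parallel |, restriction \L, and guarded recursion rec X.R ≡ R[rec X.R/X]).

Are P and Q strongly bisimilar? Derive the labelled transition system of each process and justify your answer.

P's transition system — 9 states:
  s0 = ((0 + 0 + (0 + 0))\{a} + b.a.(0 + 0)) | (b.a.(0 + 0) + ((0 + 0)\{a,c} + (0 + 0) | (0 | 0))) ⊢ ··b··> s1, ··b··> s2
  s1 = ((0 + 0 + (0 + 0))\{a} + b.a.(0 + 0)) | a.(0 + 0) ⊢ ··a··> s3, ··b··> s4
  s2 = a.(0 + 0) | (b.a.(0 + 0) + ((0 + 0)\{a,c} + (0 + 0) | (0 | 0))) ⊢ ··a··> s5, ··b··> s4
  s3 = ((0 + 0 + (0 + 0))\{a} + b.a.(0 + 0)) | (0 + 0) ⊢ ··b··> s6
  s4 = a.(0 + 0) | a.(0 + 0) ⊢ ··a··> s6, ··a··> s7
  s5 = (0 + 0) | (b.a.(0 + 0) + ((0 + 0)\{a,c} + (0 + 0) | (0 | 0))) ⊢ ··b··> s7
  s6 = a.(0 + 0) | (0 + 0) ⊢ ··a··> s8
  s7 = (0 + 0) | a.(0 + 0) ⊢ ··a··> s8
  s8 = (0 + 0) | (0 + 0) ⊢ ·
Q's transition system — 9 states:
  t0 = ((0 + 0 + (0 + 0))\{a} + b.a.(0 + 0)) | (b.c.(0 + 0) + ((0 + 0)\{a,c} + (0 + 0) | (0 | 0))) ⊢ ··b··> t1, ··b··> t2
  t1 = ((0 + 0 + (0 + 0))\{a} + b.a.(0 + 0)) | c.(0 + 0) ⊢ ··b··> t3, ··c··> t4
  t2 = a.(0 + 0) | (b.c.(0 + 0) + ((0 + 0)\{a,c} + (0 + 0) | (0 | 0))) ⊢ ··a··> t5, ··b··> t3
  t3 = a.(0 + 0) | c.(0 + 0) ⊢ ··a··> t6, ··c··> t7
  t4 = ((0 + 0 + (0 + 0))\{a} + b.a.(0 + 0)) | (0 + 0) ⊢ ··b··> t7
  t5 = (0 + 0) | (b.c.(0 + 0) + ((0 + 0)\{a,c} + (0 + 0) | (0 | 0))) ⊢ ··b··> t6
  t6 = (0 + 0) | c.(0 + 0) ⊢ ··c··> t8
  t7 = a.(0 + 0) | (0 + 0) ⊢ ··a··> t8
  t8 = (0 + 0) | (0 + 0) ⊢ ·
Partition-refinement fixed point:
  B0 = {s0}
  B1 = {s1, s2}
  B2 = {s4}
  B3 = {s6, s7, t7}
  B4 = {s8, t8}
  B5 = {s3, s5, t4}
  B6 = {t0}
  B7 = {t2}
  B8 = {t5}
  B9 = {t6}
  B10 = {t3}
  B11 = {t1}
s0 ∈ B0, t0 ∈ B6 → different blocks

not bisimilar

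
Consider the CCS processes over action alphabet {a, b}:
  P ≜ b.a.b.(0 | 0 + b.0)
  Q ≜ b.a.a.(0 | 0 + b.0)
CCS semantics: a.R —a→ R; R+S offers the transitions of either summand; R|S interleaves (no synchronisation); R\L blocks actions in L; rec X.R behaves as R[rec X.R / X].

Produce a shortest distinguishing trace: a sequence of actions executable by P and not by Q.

Reachable graph of P (5 states):
  s0 = b.a.b.(0 | 0 + b.0) → -b-> s1
  s1 = a.b.(0 | 0 + b.0) → -a-> s2
  s2 = b.(0 | 0 + b.0) → -b-> s3
  s3 = 0 | 0 + b.0 → -b-> s4
  s4 = 0 → deadlocked
Reachable graph of Q (5 states):
  t0 = b.a.a.(0 | 0 + b.0) → -b-> t1
  t1 = a.a.(0 | 0 + b.0) → -a-> t2
  t2 = a.(0 | 0 + b.0) → -a-> t3
  t3 = 0 | 0 + b.0 → -b-> t4
  t4 = 0 → deadlocked
Trace ⟨bab⟩ through P, begin at {s0}:
  step 1 (b): {s1}
  step 2 (a): {s2}
  step 3 (b): {s3}
  ✓ P
Trace ⟨bab⟩ through Q, begin at {t0}:
  step 1 (b): {t1}
  step 2 (a): {t2}
  step 3 (b): ∅ (Q stuck)

bab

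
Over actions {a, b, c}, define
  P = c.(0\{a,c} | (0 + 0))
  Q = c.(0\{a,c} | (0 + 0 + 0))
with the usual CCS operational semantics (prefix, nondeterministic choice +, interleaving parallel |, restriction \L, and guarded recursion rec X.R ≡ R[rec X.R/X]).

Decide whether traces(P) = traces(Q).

LTS(P): 2 reachable states
  m0 = c.(0\{a,c} | (0 + 0)) | =c=> m1
  m1 = 0\{a,c} | (0 + 0) | stopped
LTS(Q): 2 reachable states
  n0 = c.(0\{a,c} | (0 + 0 + 0)) | =c=> n1
  n1 = 0\{a,c} | (0 + 0 + 0) | stopped
Partition-refinement fixed point:
  B0 = {m0, n0}
  B1 = {m1, n1}
m0 ∈ B0, n0 ∈ B0 → same block
Bisimilar ⇒ trace-equivalent.

traces(P) = traces(Q)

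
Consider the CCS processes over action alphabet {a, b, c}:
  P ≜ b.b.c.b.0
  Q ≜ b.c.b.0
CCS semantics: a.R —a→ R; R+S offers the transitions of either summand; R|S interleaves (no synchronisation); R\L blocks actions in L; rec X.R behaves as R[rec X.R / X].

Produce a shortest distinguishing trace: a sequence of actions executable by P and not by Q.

LTS(P): 5 reachable states
  m0 = b.b.c.b.0 | =b=> m1
  m1 = b.c.b.0 | =b=> m2
  m2 = c.b.0 | =c=> m3
  m3 = b.0 | =b=> m4
  m4 = 0 | ∅
LTS(Q): 4 reachable states
  n0 = b.c.b.0 | =b=> n1
  n1 = c.b.0 | =c=> n2
  n2 = b.0 | =b=> n3
  n3 = 0 | ∅
Run σ = ⟨bb⟩ on P: start {m0}
  after b @ step 1: {m1}
  after b @ step 2: {m2}
  ✓ P
Run σ = ⟨bb⟩ on Q: start {n0}
  after b @ step 1: {n1}
  after b @ step 2: no successor for Q

bb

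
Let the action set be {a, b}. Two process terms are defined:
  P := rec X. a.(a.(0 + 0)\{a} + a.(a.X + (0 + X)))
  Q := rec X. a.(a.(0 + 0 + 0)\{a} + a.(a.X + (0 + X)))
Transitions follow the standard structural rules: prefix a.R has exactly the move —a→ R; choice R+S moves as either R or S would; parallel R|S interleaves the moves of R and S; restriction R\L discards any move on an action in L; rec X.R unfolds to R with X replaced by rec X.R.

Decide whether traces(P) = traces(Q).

LTS(P): 4 reachable states
  m0 = rec X. a.(a.(0 + 0)\{a} + a.(a.X + (0 + X))) has moves -a-> m1
  m1 = a.(0 + 0)\{a} + a.(a.(rec X. a.(a.(0 + 0)\{a} + a.(a.X + (0 + X)))) + (0 + (rec X. a.(a.(0 + 0)\{a} + a.(a.X + (0 + X)))))) has moves -a-> m2, -a-> m3
  m2 = (0 + 0)\{a} has moves ∅
  m3 = a.(rec X. a.(a.(0 + 0)\{a} + a.(a.X + (0 + X)))) + (0 + (rec X. a.(a.(0 + 0)\{a} + a.(a.X + (0 + X))))) has moves -a-> m0, -a-> m1
LTS(Q): 4 reachable states
  n0 = rec X. a.(a.(0 + 0 + 0)\{a} + a.(a.X + (0 + X))) has moves -a-> n1
  n1 = a.(0 + 0 + 0)\{a} + a.(a.(rec X. a.(a.(0 + 0 + 0)\{a} + a.(a.X + (0 + X)))) + (0 + (rec X. a.(a.(0 + 0 + 0)\{a} + a.(a.X + (0 + X)))))) has moves -a-> n2, -a-> n3
  n2 = (0 + 0 + 0)\{a} has moves ∅
  n3 = a.(rec X. a.(a.(0 + 0 + 0)\{a} + a.(a.X + (0 + X)))) + (0 + (rec X. a.(a.(0 + 0 + 0)\{a} + a.(a.X + (0 + X))))) has moves -a-> n0, -a-> n1
Partition-refinement fixed point:
  B0 = {m0, n0}
  B1 = {m1, n1}
  B2 = {m3, n3}
  B3 = {m2, n2}
m0 ∈ B0, n0 ∈ B0 → same block
Bisimilar ⇒ trace-equivalent.

traces(P) = traces(Q)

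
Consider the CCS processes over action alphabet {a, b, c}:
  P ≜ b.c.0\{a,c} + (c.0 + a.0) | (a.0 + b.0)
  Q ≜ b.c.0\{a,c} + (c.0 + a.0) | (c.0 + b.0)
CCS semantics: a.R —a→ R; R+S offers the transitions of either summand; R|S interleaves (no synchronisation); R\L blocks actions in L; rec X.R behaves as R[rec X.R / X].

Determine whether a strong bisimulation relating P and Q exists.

P ≁ Q

LTS(P): 6 reachable states
  p0 = b.c.0\{a,c} + (c.0 + a.0) | (a.0 + b.0) | -a-> p1, -a-> p2, -b-> p1, -b-> p3, -c-> p2
  p1 = (c.0 + a.0) | 0 | -a-> p4, -c-> p4
  p2 = 0 | (a.0 + b.0) | -a-> p4, -b-> p4
  p3 = c.0\{a,c} | -c-> p5
  p4 = 0 | 0 | ·
  p5 = 0\{a,c} | ·
LTS(Q): 6 reachable states
  q0 = b.c.0\{a,c} + (c.0 + a.0) | (c.0 + b.0) | -a-> q1, -b-> q2, -b-> q3, -c-> q1, -c-> q2
  q1 = 0 | (c.0 + b.0) | -b-> q4, -c-> q4
  q2 = (c.0 + a.0) | 0 | -a-> q4, -c-> q4
  q3 = c.0\{a,c} | -c-> q5
  q4 = 0 | 0 | ·
  q5 = 0\{a,c} | ·
Coarsest stable partition (strong bisimilarity classes):
  B0 = {p0}
  B1 = {p1, q2}
  B2 = {p4, p5, q4, q5}
  B3 = {p3, q3}
  B4 = {p2}
  B5 = {q0}
  B6 = {q1}
p0 ∈ B0, q0 ∈ B5 → different blocks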